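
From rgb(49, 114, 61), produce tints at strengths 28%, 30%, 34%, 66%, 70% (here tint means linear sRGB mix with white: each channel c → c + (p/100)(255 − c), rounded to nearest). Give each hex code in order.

28%: (49 + 57.68 = 106.68→107, 114 + 39.48 = 153.48→153, 61 + 54.32 = 115.32→115) → #6b9973
30%: (49 + 61.8 = 110.8→111, 114 + 42.3 = 156.3→156, 61 + 58.2 = 119.2→119) → #6f9c77
34%: (49 + 70.04 = 119.04→119, 114 + 47.94 = 161.94→162, 61 + 65.96 = 126.96→127) → #77a27f
66%: (49 + 135.96 = 184.96→185, 114 + 93.06 = 207.06→207, 61 + 128.04 = 189.04→189) → #b9cfbd
70%: (49 + 144.2 = 193.2→193, 114 + 98.7 = 212.7→213, 61 + 135.8 = 196.8→197) → #c1d5c5

#6b9973, #6f9c77, #77a27f, #b9cfbd, #c1d5c5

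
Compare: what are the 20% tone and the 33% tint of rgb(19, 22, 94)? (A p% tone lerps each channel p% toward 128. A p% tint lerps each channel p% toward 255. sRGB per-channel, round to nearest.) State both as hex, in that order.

#292B65, #616393

20% tone:
  R: 19 + 0.2×(128−19) = 19 + 21.8 = 40.8 → 41
  G: 22 + 0.2×(128−22) = 22 + 21.2 = 43.2 → 43
  B: 94 + 0.2×(128−94) = 94 + 6.8 = 100.8 → 101
  → #292B65
33% tint:
  R: 19 + 77.88 = 96.88 → 97
  G: 22 + 0.33×(255−22) = 22 + 76.89 = 98.89 → 99
  B: 94 + 53.13 = 147.13 → 147
  → #616393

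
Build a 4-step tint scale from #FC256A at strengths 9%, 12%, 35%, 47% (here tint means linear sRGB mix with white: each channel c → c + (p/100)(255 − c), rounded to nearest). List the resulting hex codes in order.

#FC256A is rgb(252, 37, 106).
9%: (252→252, 37 + 19.62 = 56.62→57, 106 + 13.41 = 119.41→119) → #FC3977
12%: (252→252, 37 + 26.16 = 63.16→63, 106 + 17.88 = 123.88→124) → #FC3F7C
35%: (252 + 1.05 = 253.05→253, 37 + 76.3 = 113.3→113, 106 + 52.15 = 158.15→158) → #FD719E
47%: (252 + 1.41 = 253.41→253, 37 + 102.46 = 139.46→139, 106 + 70.03 = 176.03→176) → #FD8BB0

#FC3977, #FC3F7C, #FD719E, #FD8BB0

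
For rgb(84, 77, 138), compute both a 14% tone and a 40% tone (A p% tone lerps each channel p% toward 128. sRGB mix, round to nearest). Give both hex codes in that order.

14% tone:
  R: 84 + 0.14×(128−84) = 84 + 6.16 = 90.16 → 90
  G: 77 + 7.14 = 84.14 → 84
  B: 138 + 0.14×(128−138) = 138 − 1.4 = 136.6 → 137
  → #5A5489
40% tone:
  R: 84 + 17.6 = 101.6 → 102
  G: 77 + 0.4×(128−77) = 77 + 20.4 = 97.4 → 97
  B: 138 − 4 = 134 → 134
  → #666186

#5A5489, #666186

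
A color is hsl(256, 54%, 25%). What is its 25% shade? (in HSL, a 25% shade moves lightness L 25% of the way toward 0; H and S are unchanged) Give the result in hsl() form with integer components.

L moves 25% from 25 toward 0: 25 − 6.25 = 18.75 → 19.
H and S are unchanged.

hsl(256, 54%, 19%)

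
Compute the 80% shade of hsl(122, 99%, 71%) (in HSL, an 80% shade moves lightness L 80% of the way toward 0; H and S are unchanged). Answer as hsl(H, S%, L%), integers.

L moves 80% from 71 toward 0: 71 − 56.8 = 14.2 → 14.
H and S are unchanged.

hsl(122, 99%, 14%)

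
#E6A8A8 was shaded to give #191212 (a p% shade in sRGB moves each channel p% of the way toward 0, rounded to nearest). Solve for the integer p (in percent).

89%

#E6A8A8 is rgb(230, 168, 168); #191212 is rgb(25, 18, 18).
On the R channel (widest range): 25 ≈ 230 + (p/100)(0 − 230), so p ≈ 100×(25 − 230)/(0 − 230) = -20500/-230 = 89.13.
p = 89 reproduces all three channels after rounding.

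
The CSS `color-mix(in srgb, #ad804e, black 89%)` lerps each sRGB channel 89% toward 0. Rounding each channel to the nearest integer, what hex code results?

#130e09

#ad804e is rgb(173, 128, 78).
Lerp each channel 89% toward 0:
  R: 173 − 153.97 = 19.03 → 19
  G: 128 − 113.92 = 14.08 → 14
  B: 78 + 0.89×(0−78) = 78 − 69.42 = 8.58 → 9
rgb(19, 14, 9) = #130e09.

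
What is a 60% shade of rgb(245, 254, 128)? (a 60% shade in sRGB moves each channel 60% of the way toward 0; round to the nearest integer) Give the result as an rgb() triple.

rgb(98, 102, 51)

Per channel, c → c + 0.6(0 − c):
  R: 245 − 147 = 98 → 98
  G: 254 + 0.6×(0−254) = 254 − 152.4 = 101.6 → 102
  B: 128 + 0.6×(0−128) = 128 − 76.8 = 51.2 → 51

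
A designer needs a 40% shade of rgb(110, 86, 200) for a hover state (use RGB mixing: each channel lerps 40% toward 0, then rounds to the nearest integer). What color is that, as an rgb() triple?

rgb(66, 52, 120)

A 40% shade moves each channel 40% toward 0:
  R: 110 + 0.4×(0−110) = 110 − 44 = 66 → 66
  G: 86 + 0.4×(0−86) = 86 − 34.4 = 51.6 → 52
  B: 200 + 0.4×(0−200) = 200 − 80 = 120 → 120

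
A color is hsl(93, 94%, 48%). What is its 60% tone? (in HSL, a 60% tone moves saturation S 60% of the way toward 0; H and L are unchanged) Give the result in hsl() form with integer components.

S moves 60% from 94 toward 0: 94 − 56.4 = 37.6 → 38.
H and L are unchanged.

hsl(93, 38%, 48%)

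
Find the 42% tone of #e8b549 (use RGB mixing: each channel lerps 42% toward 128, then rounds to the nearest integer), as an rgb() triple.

#e8b549 is rgb(232, 181, 73).
Per channel, c → c + 0.42(128 − c):
  R: 232 − 43.68 = 188.32 → 188
  G: 181 − 22.26 = 158.74 → 159
  B: 73 + 0.42×(128−73) = 73 + 23.1 = 96.1 → 96

rgb(188, 159, 96)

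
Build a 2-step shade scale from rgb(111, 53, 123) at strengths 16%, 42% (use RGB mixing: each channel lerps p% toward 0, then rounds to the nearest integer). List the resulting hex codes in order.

16%: (111 − 17.76 = 93.24→93, 53 − 8.48 = 44.52→45, 123 − 19.68 = 103.32→103) → #5D2D67
42%: (111 − 46.62 = 64.38→64, 53 − 22.26 = 30.74→31, 123 − 51.66 = 71.34→71) → #401F47

#5D2D67, #401F47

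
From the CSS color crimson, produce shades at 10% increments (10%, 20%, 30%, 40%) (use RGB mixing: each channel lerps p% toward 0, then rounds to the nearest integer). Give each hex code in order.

#c61236, #b01030, #9a0e2a, #840c24

CSS crimson is rgb(220, 20, 60).
10%: (220 − 22 = 198→198, 20 − 2 = 18→18, 60 − 6 = 54→54) → #c61236
20%: (220 − 44 = 176→176, 20 − 4 = 16→16, 60 − 12 = 48→48) → #b01030
30%: (220 − 66 = 154→154, 20 − 6 = 14→14, 60 − 18 = 42→42) → #9a0e2a
40%: (220 − 88 = 132→132, 20 − 8 = 12→12, 60 − 24 = 36→36) → #840c24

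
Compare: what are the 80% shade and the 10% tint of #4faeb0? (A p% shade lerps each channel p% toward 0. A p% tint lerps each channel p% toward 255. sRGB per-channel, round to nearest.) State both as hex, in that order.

#4faeb0 is rgb(79, 174, 176).
80% shade:
  R: 79 − 63.2 = 15.8 → 16
  G: 174 + 0.8×(0−174) = 174 − 139.2 = 34.8 → 35
  B: 176 − 140.8 = 35.2 → 35
  → #102323
10% tint:
  R: 79 + 0.1×(255−79) = 79 + 17.6 = 96.6 → 97
  G: 174 + 8.1 = 182.1 → 182
  B: 176 + 7.9 = 183.9 → 184
  → #61b6b8

#102323, #61b6b8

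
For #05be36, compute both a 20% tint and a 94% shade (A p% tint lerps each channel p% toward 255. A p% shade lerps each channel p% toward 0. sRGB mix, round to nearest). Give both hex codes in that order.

#37cb5e, #000b03

#05be36 is rgb(5, 190, 54).
20% tint:
  R: 5 + 0.2×(255−5) = 5 + 50 = 55 → 55
  G: 190 + 0.2×(255−190) = 190 + 13 = 203 → 203
  B: 54 + 40.2 = 94.2 → 94
  → #37cb5e
94% shade:
  R: 5 − 4.7 = 0.3 → 0
  G: 190 − 178.6 = 11.4 → 11
  B: 54 − 50.76 = 3.24 → 3
  → #000b03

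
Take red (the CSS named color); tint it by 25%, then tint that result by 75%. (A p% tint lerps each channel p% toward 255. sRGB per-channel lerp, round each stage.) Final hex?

CSS red is rgb(255, 0, 0).
Lerp each channel 25% toward 255:
  R: 255 + 0.25×(255−255) = 255 + 0 = 255 → 255
  G: 0 + 0.25×(255−0) = 0 + 63.75 = 63.75 → 64
  B: 0 + 63.75 = 63.75 → 64
After the tint: rgb(255, 64, 64) = #ff4040.
Per channel, c → c + 0.75(255 − c):
  R: 255 + 0.75×(255−255) = 255 + 0 = 255 → 255
  G: 64 + 143.25 = 207.25 → 207
  B: 64 + 0.75×(255−64) = 64 + 143.25 = 207.25 → 207
rgb(255, 207, 207) = #ffcfcf.

#ffcfcf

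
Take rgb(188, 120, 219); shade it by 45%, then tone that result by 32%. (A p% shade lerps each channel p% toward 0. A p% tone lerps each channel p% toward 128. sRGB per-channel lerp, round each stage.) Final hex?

#6f567b

Lerp each channel 45% toward 0:
  R: 188 − 84.6 = 103.4 → 103
  G: 120 + 0.45×(0−120) = 120 − 54 = 66 → 66
  B: 219 + 0.45×(0−219) = 219 − 98.55 = 120.45 → 120
After the shade: rgb(103, 66, 120) = #674278.
Lerp each channel 32% toward 128:
  R: 103 + 8 = 111 → 111
  G: 66 + 0.32×(128−66) = 66 + 19.84 = 85.84 → 86
  B: 120 + 2.56 = 122.56 → 123
rgb(111, 86, 123) = #6f567b.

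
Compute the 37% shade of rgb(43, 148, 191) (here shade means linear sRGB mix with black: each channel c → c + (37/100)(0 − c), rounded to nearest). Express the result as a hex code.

#1B5D78

Per channel, c → c + 0.37(0 − c):
  R: 43 + 0.37×(0−43) = 43 − 15.91 = 27.09 → 27
  G: 148 − 54.76 = 93.24 → 93
  B: 191 − 70.67 = 120.33 → 120
rgb(27, 93, 120) = #1B5D78.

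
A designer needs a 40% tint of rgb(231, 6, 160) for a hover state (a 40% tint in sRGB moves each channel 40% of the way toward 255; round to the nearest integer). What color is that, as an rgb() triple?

Lerp each channel 40% toward 255:
  R: 231 + 0.4×(255−231) = 231 + 9.6 = 240.6 → 241
  G: 6 + 99.6 = 105.6 → 106
  B: 160 + 0.4×(255−160) = 160 + 38 = 198 → 198

rgb(241, 106, 198)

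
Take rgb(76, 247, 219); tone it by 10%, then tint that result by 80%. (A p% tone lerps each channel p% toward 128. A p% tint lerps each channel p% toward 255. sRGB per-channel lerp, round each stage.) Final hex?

Lerp each channel 10% toward 128:
  R: 76 + 0.1×(128−76) = 76 + 5.2 = 81.2 → 81
  G: 247 + 0.1×(128−247) = 247 − 11.9 = 235.1 → 235
  B: 219 + 0.1×(128−219) = 219 − 9.1 = 209.9 → 210
After the tone: rgb(81, 235, 210) = #51EBD2.
Lerp each channel 80% toward 255:
  R: 81 + 0.8×(255−81) = 81 + 139.2 = 220.2 → 220
  G: 235 + 16 = 251 → 251
  B: 210 + 0.8×(255−210) = 210 + 36 = 246 → 246
rgb(220, 251, 246) = #DCFBF6.

#DCFBF6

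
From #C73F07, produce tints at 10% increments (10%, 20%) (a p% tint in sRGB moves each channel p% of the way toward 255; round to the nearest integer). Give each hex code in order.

#C73F07 is rgb(199, 63, 7).
10%: (199 + 5.6 = 204.6→205, 63 + 19.2 = 82.2→82, 7 + 24.8 = 31.8→32) → #CD5220
20%: (199 + 11.2 = 210.2→210, 63 + 38.4 = 101.4→101, 7 + 49.6 = 56.6→57) → #D26539

#CD5220, #D26539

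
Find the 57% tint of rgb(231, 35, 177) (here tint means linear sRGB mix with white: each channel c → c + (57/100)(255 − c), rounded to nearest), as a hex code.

Per channel, c → c + 0.57(255 − c):
  R: 231 + 13.68 = 244.68 → 245
  G: 35 + 125.4 = 160.4 → 160
  B: 177 + 0.57×(255−177) = 177 + 44.46 = 221.46 → 221
rgb(245, 160, 221) = #f5a0dd.

#f5a0dd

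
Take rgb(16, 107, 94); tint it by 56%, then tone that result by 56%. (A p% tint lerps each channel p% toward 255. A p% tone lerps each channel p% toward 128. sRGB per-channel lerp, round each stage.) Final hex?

#8a9b99

A 56% tint moves each channel 56% toward 255:
  R: 16 + 133.84 = 149.84 → 150
  G: 107 + 82.88 = 189.88 → 190
  B: 94 + 90.16 = 184.16 → 184
After the tint: rgb(150, 190, 184) = #96beb8.
A 56% tone moves each channel 56% toward 128:
  R: 150 + 0.56×(128−150) = 150 − 12.32 = 137.68 → 138
  G: 190 − 34.72 = 155.28 → 155
  B: 184 + 0.56×(128−184) = 184 − 31.36 = 152.64 → 153
rgb(138, 155, 153) = #8a9b99.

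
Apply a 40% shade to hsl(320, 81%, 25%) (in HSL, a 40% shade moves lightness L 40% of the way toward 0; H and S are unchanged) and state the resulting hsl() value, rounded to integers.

hsl(320, 81%, 15%)

L moves 40% from 25 toward 0: 25 − 10 = 15 → 15.
H and S are unchanged.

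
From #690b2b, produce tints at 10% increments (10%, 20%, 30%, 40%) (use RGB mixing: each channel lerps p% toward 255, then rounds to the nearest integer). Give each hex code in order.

#782340, #873c55, #96546b, #a56d80

#690b2b is rgb(105, 11, 43).
10%: (105 + 15 = 120→120, 11 + 24.4 = 35.4→35, 43 + 21.2 = 64.2→64) → #782340
20%: (105 + 30 = 135→135, 11 + 48.8 = 59.8→60, 43 + 42.4 = 85.4→85) → #873c55
30%: (105 + 45 = 150→150, 11 + 73.2 = 84.2→84, 43 + 63.6 = 106.6→107) → #96546b
40%: (105 + 60 = 165→165, 11 + 97.6 = 108.6→109, 43 + 84.8 = 127.8→128) → #a56d80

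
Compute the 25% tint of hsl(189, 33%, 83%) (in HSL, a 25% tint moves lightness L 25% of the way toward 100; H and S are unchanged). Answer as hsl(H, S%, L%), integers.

L moves 25% from 83 toward 100: 83 + 4.25 = 87.25 → 87.
H and S are unchanged.

hsl(189, 33%, 87%)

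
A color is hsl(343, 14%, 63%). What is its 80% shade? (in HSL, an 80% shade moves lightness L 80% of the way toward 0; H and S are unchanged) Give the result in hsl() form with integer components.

hsl(343, 14%, 13%)

L moves 80% from 63 toward 0: 63 − 50.4 = 12.6 → 13.
H and S are unchanged.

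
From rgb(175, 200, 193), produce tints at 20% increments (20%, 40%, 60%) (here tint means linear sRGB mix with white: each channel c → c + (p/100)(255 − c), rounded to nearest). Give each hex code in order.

20%: (175 + 16 = 191→191, 200 + 11 = 211→211, 193 + 12.4 = 205.4→205) → #bfd3cd
40%: (175 + 32 = 207→207, 200 + 22 = 222→222, 193 + 24.8 = 217.8→218) → #cfdeda
60%: (175 + 48 = 223→223, 200 + 33 = 233→233, 193 + 37.2 = 230.2→230) → #dfe9e6

#bfd3cd, #cfdeda, #dfe9e6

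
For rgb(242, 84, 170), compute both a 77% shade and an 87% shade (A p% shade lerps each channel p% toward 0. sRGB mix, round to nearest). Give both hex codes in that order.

77% shade:
  R: 242 + 0.77×(0−242) = 242 − 186.34 = 55.66 → 56
  G: 84 + 0.77×(0−84) = 84 − 64.68 = 19.32 → 19
  B: 170 + 0.77×(0−170) = 170 − 130.9 = 39.1 → 39
  → #381327
87% shade:
  R: 242 − 210.54 = 31.46 → 31
  G: 84 − 73.08 = 10.92 → 11
  B: 170 − 147.9 = 22.1 → 22
  → #1f0b16

#381327, #1f0b16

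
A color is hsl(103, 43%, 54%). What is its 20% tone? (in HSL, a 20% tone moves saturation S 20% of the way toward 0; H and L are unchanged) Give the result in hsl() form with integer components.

S moves 20% from 43 toward 0: 43 − 8.6 = 34.4 → 34.
H and L are unchanged.

hsl(103, 34%, 54%)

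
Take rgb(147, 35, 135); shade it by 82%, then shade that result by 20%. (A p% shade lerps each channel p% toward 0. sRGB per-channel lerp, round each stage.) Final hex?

#150513

Lerp each channel 82% toward 0:
  R: 147 + 0.82×(0−147) = 147 − 120.54 = 26.46 → 26
  G: 35 − 28.7 = 6.3 → 6
  B: 135 + 0.82×(0−135) = 135 − 110.7 = 24.3 → 24
After the shade: rgb(26, 6, 24) = #1A0618.
A 20% shade moves each channel 20% toward 0:
  R: 26 + 0.2×(0−26) = 26 − 5.2 = 20.8 → 21
  G: 6 − 1.2 = 4.8 → 5
  B: 24 − 4.8 = 19.2 → 19
rgb(21, 5, 19) = #150513.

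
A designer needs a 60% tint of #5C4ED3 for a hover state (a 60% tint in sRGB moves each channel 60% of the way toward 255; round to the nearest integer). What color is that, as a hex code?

#5C4ED3 is rgb(92, 78, 211).
Lerp each channel 60% toward 255:
  R: 92 + 0.6×(255−92) = 92 + 97.8 = 189.8 → 190
  G: 78 + 106.2 = 184.2 → 184
  B: 211 + 26.4 = 237.4 → 237
rgb(190, 184, 237) = #BEB8ED.

#BEB8ED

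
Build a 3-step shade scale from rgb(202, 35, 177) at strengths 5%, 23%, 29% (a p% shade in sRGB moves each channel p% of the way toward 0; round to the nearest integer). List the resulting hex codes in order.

#c021a8, #9c1b88, #8f197e

5%: (202 − 10.1 = 191.9→192, 35 − 1.75 = 33.25→33, 177 − 8.85 = 168.15→168) → #c021a8
23%: (202 − 46.46 = 155.54→156, 35 − 8.05 = 26.95→27, 177 − 40.71 = 136.29→136) → #9c1b88
29%: (202 − 58.58 = 143.42→143, 35 − 10.15 = 24.85→25, 177 − 51.33 = 125.67→126) → #8f197e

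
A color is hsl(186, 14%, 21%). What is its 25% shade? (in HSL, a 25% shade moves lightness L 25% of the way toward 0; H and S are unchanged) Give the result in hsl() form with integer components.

hsl(186, 14%, 16%)

L moves 25% from 21 toward 0: 21 − 5.25 = 15.75 → 16.
H and S are unchanged.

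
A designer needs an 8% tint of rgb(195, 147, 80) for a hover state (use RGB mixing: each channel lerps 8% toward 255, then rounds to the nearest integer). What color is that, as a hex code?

#C89C5E

Lerp each channel 8% toward 255:
  R: 195 + 4.8 = 199.8 → 200
  G: 147 + 8.64 = 155.64 → 156
  B: 80 + 14 = 94 → 94
rgb(200, 156, 94) = #C89C5E.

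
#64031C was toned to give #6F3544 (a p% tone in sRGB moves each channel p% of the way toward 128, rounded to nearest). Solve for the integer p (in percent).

40%

#64031C is rgb(100, 3, 28); #6F3544 is rgb(111, 53, 68).
On the G channel (widest range): 53 ≈ 3 + (p/100)(128 − 3), so p ≈ 100×(53 − 3)/(128 − 3) = 5000/125 = 40.00.
p = 40 reproduces all three channels after rounding.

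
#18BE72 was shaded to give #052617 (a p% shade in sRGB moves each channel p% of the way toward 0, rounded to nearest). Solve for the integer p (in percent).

80%

#18BE72 is rgb(24, 190, 114); #052617 is rgb(5, 38, 23).
On the G channel (widest range): 38 ≈ 190 + (p/100)(0 − 190), so p ≈ 100×(38 − 190)/(0 − 190) = -15200/-190 = 80.00.
p = 80 reproduces all three channels after rounding.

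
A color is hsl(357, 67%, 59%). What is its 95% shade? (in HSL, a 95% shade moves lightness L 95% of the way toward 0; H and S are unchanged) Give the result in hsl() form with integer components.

hsl(357, 67%, 3%)

L moves 95% from 59 toward 0: 59 − 56.05 = 2.95 → 3.
H and S are unchanged.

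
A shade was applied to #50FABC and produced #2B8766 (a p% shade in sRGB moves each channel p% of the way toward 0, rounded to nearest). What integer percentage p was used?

#50FABC is rgb(80, 250, 188); #2B8766 is rgb(43, 135, 102).
On the G channel (widest range): 135 ≈ 250 + (p/100)(0 − 250), so p ≈ 100×(135 − 250)/(0 − 250) = -11500/-250 = 46.00.
p = 46 reproduces all three channels after rounding.

46%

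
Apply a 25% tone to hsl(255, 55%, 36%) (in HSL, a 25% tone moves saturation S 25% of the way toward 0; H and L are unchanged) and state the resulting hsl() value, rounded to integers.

hsl(255, 41%, 36%)

S moves 25% from 55 toward 0: 55 − 13.75 = 41.25 → 41.
H and L are unchanged.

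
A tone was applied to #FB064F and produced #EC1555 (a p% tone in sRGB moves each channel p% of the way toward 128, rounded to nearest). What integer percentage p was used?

#FB064F is rgb(251, 6, 79); #EC1555 is rgb(236, 21, 85).
On the R channel (widest range): 236 ≈ 251 + (p/100)(128 − 251), so p ≈ 100×(236 − 251)/(128 − 251) = -1500/-123 = 12.20.
p = 12 reproduces all three channels after rounding.

12%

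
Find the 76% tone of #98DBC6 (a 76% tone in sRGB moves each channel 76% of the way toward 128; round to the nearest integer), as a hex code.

#98DBC6 is rgb(152, 219, 198).
Lerp each channel 76% toward 128:
  R: 152 + 0.76×(128−152) = 152 − 18.24 = 133.76 → 134
  G: 219 − 69.16 = 149.84 → 150
  B: 198 + 0.76×(128−198) = 198 − 53.2 = 144.8 → 145
rgb(134, 150, 145) = #869691.

#869691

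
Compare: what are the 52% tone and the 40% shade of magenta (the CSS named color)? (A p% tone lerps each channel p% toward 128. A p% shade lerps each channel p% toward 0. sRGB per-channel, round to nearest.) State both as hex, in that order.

#BD43BD, #990099

CSS magenta is rgb(255, 0, 255).
52% tone:
  R: 255 + 0.52×(128−255) = 255 − 66.04 = 188.96 → 189
  G: 0 + 66.56 = 66.56 → 67
  B: 255 + 0.52×(128−255) = 255 − 66.04 = 188.96 → 189
  → #BD43BD
40% shade:
  R: 255 + 0.4×(0−255) = 255 − 102 = 153 → 153
  G: 0 + 0.4×(0−0) = 0 + 0 = 0 → 0
  B: 255 + 0.4×(0−255) = 255 − 102 = 153 → 153
  → #990099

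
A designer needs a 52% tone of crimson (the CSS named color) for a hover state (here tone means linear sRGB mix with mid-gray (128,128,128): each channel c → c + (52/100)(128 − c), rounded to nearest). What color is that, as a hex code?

#AC4C5F

CSS crimson is rgb(220, 20, 60).
Lerp each channel 52% toward 128:
  R: 220 + 0.52×(128−220) = 220 − 47.84 = 172.16 → 172
  G: 20 + 56.16 = 76.16 → 76
  B: 60 + 35.36 = 95.36 → 95
rgb(172, 76, 95) = #AC4C5F.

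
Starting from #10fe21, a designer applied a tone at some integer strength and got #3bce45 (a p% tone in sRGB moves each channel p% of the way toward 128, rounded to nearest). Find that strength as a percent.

38%

#10fe21 is rgb(16, 254, 33); #3bce45 is rgb(59, 206, 69).
On the G channel (widest range): 206 ≈ 254 + (p/100)(128 − 254), so p ≈ 100×(206 − 254)/(128 − 254) = -4800/-126 = 38.10.
p = 38 reproduces all three channels after rounding.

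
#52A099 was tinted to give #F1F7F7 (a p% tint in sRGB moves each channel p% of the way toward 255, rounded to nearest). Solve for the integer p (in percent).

92%

#52A099 is rgb(82, 160, 153); #F1F7F7 is rgb(241, 247, 247).
On the R channel (widest range): 241 ≈ 82 + (p/100)(255 − 82), so p ≈ 100×(241 − 82)/(255 − 82) = 15900/173 = 91.91.
p = 92 reproduces all three channels after rounding.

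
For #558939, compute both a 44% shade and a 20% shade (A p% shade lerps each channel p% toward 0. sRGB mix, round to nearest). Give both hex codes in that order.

#304d20, #446e2e

#558939 is rgb(85, 137, 57).
44% shade:
  R: 85 + 0.44×(0−85) = 85 − 37.4 = 47.6 → 48
  G: 137 + 0.44×(0−137) = 137 − 60.28 = 76.72 → 77
  B: 57 + 0.44×(0−57) = 57 − 25.08 = 31.92 → 32
  → #304d20
20% shade:
  R: 85 − 17 = 68 → 68
  G: 137 − 27.4 = 109.6 → 110
  B: 57 + 0.2×(0−57) = 57 − 11.4 = 45.6 → 46
  → #446e2e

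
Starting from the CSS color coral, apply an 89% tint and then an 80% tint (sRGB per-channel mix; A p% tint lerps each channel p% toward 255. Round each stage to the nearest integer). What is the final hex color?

#FFFCFB

CSS coral is rgb(255, 127, 80).
Per channel, c → c + 0.89(255 − c):
  R: 255 + 0 = 255 → 255
  G: 127 + 0.89×(255−127) = 127 + 113.92 = 240.92 → 241
  B: 80 + 155.75 = 235.75 → 236
After the tint: rgb(255, 241, 236) = #FFF1EC.
An 80% tint moves each channel 80% toward 255:
  R: 255 + 0 = 255 → 255
  G: 241 + 11.2 = 252.2 → 252
  B: 236 + 15.2 = 251.2 → 251
rgb(255, 252, 251) = #FFFCFB.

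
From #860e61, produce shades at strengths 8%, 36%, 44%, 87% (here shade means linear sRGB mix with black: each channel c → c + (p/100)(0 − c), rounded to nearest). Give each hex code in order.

#7b0d59, #56093e, #4b0836, #11020d

#860e61 is rgb(134, 14, 97).
8%: (134 − 10.72 = 123.28→123, 14 − 1.12 = 12.88→13, 97 − 7.76 = 89.24→89) → #7b0d59
36%: (134 − 48.24 = 85.76→86, 14 − 5.04 = 8.96→9, 97 − 34.92 = 62.08→62) → #56093e
44%: (134 − 58.96 = 75.04→75, 14 − 6.16 = 7.84→8, 97 − 42.68 = 54.32→54) → #4b0836
87%: (134 − 116.58 = 17.42→17, 14 − 12.18 = 1.82→2, 97 − 84.39 = 12.61→13) → #11020d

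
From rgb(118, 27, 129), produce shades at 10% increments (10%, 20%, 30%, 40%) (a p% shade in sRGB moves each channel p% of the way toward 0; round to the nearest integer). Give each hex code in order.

#6A1874, #5E1667, #53135A, #47104D

10%: (118 − 11.8 = 106.2→106, 27 − 2.7 = 24.3→24, 129 − 12.9 = 116.1→116) → #6A1874
20%: (118 − 23.6 = 94.4→94, 27 − 5.4 = 21.6→22, 129 − 25.8 = 103.2→103) → #5E1667
30%: (118 − 35.4 = 82.6→83, 27 − 8.1 = 18.9→19, 129 − 38.7 = 90.3→90) → #53135A
40%: (118 − 47.2 = 70.8→71, 27 − 10.8 = 16.2→16, 129 − 51.6 = 77.4→77) → #47104D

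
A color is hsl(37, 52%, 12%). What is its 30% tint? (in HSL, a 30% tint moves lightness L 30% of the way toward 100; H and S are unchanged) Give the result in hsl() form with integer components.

L moves 30% from 12 toward 100: 12 + 26.4 = 38.4 → 38.
H and S are unchanged.

hsl(37, 52%, 38%)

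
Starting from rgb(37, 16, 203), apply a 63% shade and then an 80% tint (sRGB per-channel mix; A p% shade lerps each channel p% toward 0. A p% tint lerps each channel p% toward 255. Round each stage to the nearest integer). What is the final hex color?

#CFCDDB

A 63% shade moves each channel 63% toward 0:
  R: 37 + 0.63×(0−37) = 37 − 23.31 = 13.69 → 14
  G: 16 + 0.63×(0−16) = 16 − 10.08 = 5.92 → 6
  B: 203 + 0.63×(0−203) = 203 − 127.89 = 75.11 → 75
After the shade: rgb(14, 6, 75) = #0E064B.
An 80% tint moves each channel 80% toward 255:
  R: 14 + 192.8 = 206.8 → 207
  G: 6 + 199.2 = 205.2 → 205
  B: 75 + 0.8×(255−75) = 75 + 144 = 219 → 219
rgb(207, 205, 219) = #CFCDDB.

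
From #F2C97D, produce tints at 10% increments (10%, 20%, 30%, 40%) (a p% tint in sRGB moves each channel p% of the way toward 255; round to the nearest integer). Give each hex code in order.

#F2C97D is rgb(242, 201, 125).
10%: (242 + 1.3 = 243.3→243, 201 + 5.4 = 206.4→206, 125 + 13 = 138→138) → #F3CE8A
20%: (242 + 2.6 = 244.6→245, 201 + 10.8 = 211.8→212, 125 + 26 = 151→151) → #F5D497
30%: (242 + 3.9 = 245.9→246, 201 + 16.2 = 217.2→217, 125 + 39 = 164→164) → #F6D9A4
40%: (242 + 5.2 = 247.2→247, 201 + 21.6 = 222.6→223, 125 + 52 = 177→177) → #F7DFB1

#F3CE8A, #F5D497, #F6D9A4, #F7DFB1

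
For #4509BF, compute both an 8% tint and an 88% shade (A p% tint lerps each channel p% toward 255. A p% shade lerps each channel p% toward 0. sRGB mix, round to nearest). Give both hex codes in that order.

#4509BF is rgb(69, 9, 191).
8% tint:
  R: 69 + 0.08×(255−69) = 69 + 14.88 = 83.88 → 84
  G: 9 + 19.68 = 28.68 → 29
  B: 191 + 5.12 = 196.12 → 196
  → #541DC4
88% shade:
  R: 69 + 0.88×(0−69) = 69 − 60.72 = 8.28 → 8
  G: 9 + 0.88×(0−9) = 9 − 7.92 = 1.08 → 1
  B: 191 − 168.08 = 22.92 → 23
  → #080117

#541DC4, #080117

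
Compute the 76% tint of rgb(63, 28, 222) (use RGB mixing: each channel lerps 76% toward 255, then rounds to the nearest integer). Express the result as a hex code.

#D1C9F7

Per channel, c → c + 0.76(255 − c):
  R: 63 + 0.76×(255−63) = 63 + 145.92 = 208.92 → 209
  G: 28 + 172.52 = 200.52 → 201
  B: 222 + 0.76×(255−222) = 222 + 25.08 = 247.08 → 247
rgb(209, 201, 247) = #D1C9F7.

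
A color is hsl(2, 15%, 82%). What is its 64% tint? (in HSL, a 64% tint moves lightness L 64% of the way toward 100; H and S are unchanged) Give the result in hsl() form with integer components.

L moves 64% from 82 toward 100: 82 + 11.52 = 93.52 → 94.
H and S are unchanged.

hsl(2, 15%, 94%)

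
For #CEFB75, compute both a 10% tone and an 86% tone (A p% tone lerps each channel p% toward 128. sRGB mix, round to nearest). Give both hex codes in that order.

#CEFB75 is rgb(206, 251, 117).
10% tone:
  R: 206 + 0.1×(128−206) = 206 − 7.8 = 198.2 → 198
  G: 251 − 12.3 = 238.7 → 239
  B: 117 + 0.1×(128−117) = 117 + 1.1 = 118.1 → 118
  → #C6EF76
86% tone:
  R: 206 + 0.86×(128−206) = 206 − 67.08 = 138.92 → 139
  G: 251 − 105.78 = 145.22 → 145
  B: 117 + 0.86×(128−117) = 117 + 9.46 = 126.46 → 126
  → #8B917E

#C6EF76, #8B917E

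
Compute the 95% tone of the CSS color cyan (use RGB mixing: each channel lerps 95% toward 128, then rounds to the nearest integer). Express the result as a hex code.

#7A8686

CSS cyan is rgb(0, 255, 255).
Lerp each channel 95% toward 128:
  R: 0 + 0.95×(128−0) = 0 + 121.6 = 121.6 → 122
  G: 255 − 120.65 = 134.35 → 134
  B: 255 − 120.65 = 134.35 → 134
rgb(122, 134, 134) = #7A8686.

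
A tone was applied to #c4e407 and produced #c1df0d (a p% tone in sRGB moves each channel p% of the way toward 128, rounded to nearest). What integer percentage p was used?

5%

#c4e407 is rgb(196, 228, 7); #c1df0d is rgb(193, 223, 13).
On the B channel (widest range): 13 ≈ 7 + (p/100)(128 − 7), so p ≈ 100×(13 − 7)/(128 − 7) = 600/121 = 4.96.
p = 5 reproduces all three channels after rounding.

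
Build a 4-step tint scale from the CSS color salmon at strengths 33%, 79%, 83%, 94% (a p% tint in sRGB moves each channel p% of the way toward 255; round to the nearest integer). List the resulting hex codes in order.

#FCAAA1, #FEE4E1, #FEE9E7, #FFF7F7

CSS salmon is rgb(250, 128, 114).
33%: (250 + 1.65 = 251.65→252, 128 + 41.91 = 169.91→170, 114 + 46.53 = 160.53→161) → #FCAAA1
79%: (250 + 3.95 = 253.95→254, 128 + 100.33 = 228.33→228, 114 + 111.39 = 225.39→225) → #FEE4E1
83%: (250 + 4.15 = 254.15→254, 128 + 105.41 = 233.41→233, 114 + 117.03 = 231.03→231) → #FEE9E7
94%: (250 + 4.7 = 254.7→255, 128 + 119.38 = 247.38→247, 114 + 132.54 = 246.54→247) → #FFF7F7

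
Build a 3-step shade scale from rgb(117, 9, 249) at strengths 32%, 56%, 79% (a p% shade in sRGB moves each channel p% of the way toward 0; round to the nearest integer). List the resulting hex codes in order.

32%: (117 − 37.44 = 79.56→80, 9 − 2.88 = 6.12→6, 249 − 79.68 = 169.32→169) → #5006A9
56%: (117 − 65.52 = 51.48→51, 9 − 5.04 = 3.96→4, 249 − 139.44 = 109.56→110) → #33046E
79%: (117 − 92.43 = 24.57→25, 9 − 7.11 = 1.89→2, 249 − 196.71 = 52.29→52) → #190234

#5006A9, #33046E, #190234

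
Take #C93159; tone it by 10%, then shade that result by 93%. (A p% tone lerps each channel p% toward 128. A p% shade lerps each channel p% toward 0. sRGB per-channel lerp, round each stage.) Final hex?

#0E0407

#C93159 is rgb(201, 49, 89).
A 10% tone moves each channel 10% toward 128:
  R: 201 + 0.1×(128−201) = 201 − 7.3 = 193.7 → 194
  G: 49 + 7.9 = 56.9 → 57
  B: 89 + 0.1×(128−89) = 89 + 3.9 = 92.9 → 93
After the tone: rgb(194, 57, 93) = #C2395D.
Per channel, c → c + 0.93(0 − c):
  R: 194 + 0.93×(0−194) = 194 − 180.42 = 13.58 → 14
  G: 57 + 0.93×(0−57) = 57 − 53.01 = 3.99 → 4
  B: 93 + 0.93×(0−93) = 93 − 86.49 = 6.51 → 7
rgb(14, 4, 7) = #0E0407.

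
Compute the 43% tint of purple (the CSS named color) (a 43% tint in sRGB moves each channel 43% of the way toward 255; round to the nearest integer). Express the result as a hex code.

#b76eb7

CSS purple is rgb(128, 0, 128).
Lerp each channel 43% toward 255:
  R: 128 + 54.61 = 182.61 → 183
  G: 0 + 109.65 = 109.65 → 110
  B: 128 + 0.43×(255−128) = 128 + 54.61 = 182.61 → 183
rgb(183, 110, 183) = #b76eb7.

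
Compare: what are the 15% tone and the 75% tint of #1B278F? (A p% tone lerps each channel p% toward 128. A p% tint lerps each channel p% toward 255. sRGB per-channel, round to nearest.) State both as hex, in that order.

#2A348D, #C6C9E3

#1B278F is rgb(27, 39, 143).
15% tone:
  R: 27 + 0.15×(128−27) = 27 + 15.15 = 42.15 → 42
  G: 39 + 0.15×(128−39) = 39 + 13.35 = 52.35 → 52
  B: 143 + 0.15×(128−143) = 143 − 2.25 = 140.75 → 141
  → #2A348D
75% tint:
  R: 27 + 0.75×(255−27) = 27 + 171 = 198 → 198
  G: 39 + 0.75×(255−39) = 39 + 162 = 201 → 201
  B: 143 + 84 = 227 → 227
  → #C6C9E3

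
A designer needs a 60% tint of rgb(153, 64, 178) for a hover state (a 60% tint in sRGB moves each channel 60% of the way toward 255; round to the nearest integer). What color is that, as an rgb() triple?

rgb(214, 179, 224)

Lerp each channel 60% toward 255:
  R: 153 + 0.6×(255−153) = 153 + 61.2 = 214.2 → 214
  G: 64 + 0.6×(255−64) = 64 + 114.6 = 178.6 → 179
  B: 178 + 0.6×(255−178) = 178 + 46.2 = 224.2 → 224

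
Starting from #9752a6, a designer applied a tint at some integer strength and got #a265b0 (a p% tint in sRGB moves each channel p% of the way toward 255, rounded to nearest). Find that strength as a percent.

#9752a6 is rgb(151, 82, 166); #a265b0 is rgb(162, 101, 176).
On the G channel (widest range): 101 ≈ 82 + (p/100)(255 − 82), so p ≈ 100×(101 − 82)/(255 − 82) = 1900/173 = 10.98.
p = 11 reproduces all three channels after rounding.

11%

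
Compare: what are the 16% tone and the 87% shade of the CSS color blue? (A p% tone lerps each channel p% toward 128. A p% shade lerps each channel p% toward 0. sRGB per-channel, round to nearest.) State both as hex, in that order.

#1414eb, #000021

CSS blue is rgb(0, 0, 255).
16% tone:
  R: 0 + 20.48 = 20.48 → 20
  G: 0 + 0.16×(128−0) = 0 + 20.48 = 20.48 → 20
  B: 255 + 0.16×(128−255) = 255 − 20.32 = 234.68 → 235
  → #1414eb
87% shade:
  R: 0 + 0 = 0 → 0
  G: 0 + 0.87×(0−0) = 0 + 0 = 0 → 0
  B: 255 + 0.87×(0−255) = 255 − 221.85 = 33.15 → 33
  → #000021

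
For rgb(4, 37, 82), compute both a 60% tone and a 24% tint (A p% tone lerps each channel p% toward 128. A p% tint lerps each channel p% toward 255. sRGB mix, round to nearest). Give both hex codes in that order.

60% tone:
  R: 4 + 0.6×(128−4) = 4 + 74.4 = 78.4 → 78
  G: 37 + 0.6×(128−37) = 37 + 54.6 = 91.6 → 92
  B: 82 + 27.6 = 109.6 → 110
  → #4E5C6E
24% tint:
  R: 4 + 0.24×(255−4) = 4 + 60.24 = 64.24 → 64
  G: 37 + 52.32 = 89.32 → 89
  B: 82 + 0.24×(255−82) = 82 + 41.52 = 123.52 → 124
  → #40597C

#4E5C6E, #40597C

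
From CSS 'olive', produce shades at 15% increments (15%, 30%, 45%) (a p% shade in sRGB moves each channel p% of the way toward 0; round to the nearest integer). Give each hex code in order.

CSS olive is rgb(128, 128, 0).
15%: (128 − 19.2 = 108.8→109, 128 − 19.2 = 108.8→109, 0→0) → #6d6d00
30%: (128 − 38.4 = 89.6→90, 128 − 38.4 = 89.6→90, 0→0) → #5a5a00
45%: (128 − 57.6 = 70.4→70, 128 − 57.6 = 70.4→70, 0→0) → #464600

#6d6d00, #5a5a00, #464600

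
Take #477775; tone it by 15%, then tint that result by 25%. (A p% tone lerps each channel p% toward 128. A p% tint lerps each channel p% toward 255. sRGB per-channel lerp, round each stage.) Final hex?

#7c9a99

#477775 is rgb(71, 119, 117).
A 15% tone moves each channel 15% toward 128:
  R: 71 + 8.55 = 79.55 → 80
  G: 119 + 0.15×(128−119) = 119 + 1.35 = 120.35 → 120
  B: 117 + 0.15×(128−117) = 117 + 1.65 = 118.65 → 119
After the tone: rgb(80, 120, 119) = #507877.
A 25% tint moves each channel 25% toward 255:
  R: 80 + 43.75 = 123.75 → 124
  G: 120 + 0.25×(255−120) = 120 + 33.75 = 153.75 → 154
  B: 119 + 0.25×(255−119) = 119 + 34 = 153 → 153
rgb(124, 154, 153) = #7c9a99.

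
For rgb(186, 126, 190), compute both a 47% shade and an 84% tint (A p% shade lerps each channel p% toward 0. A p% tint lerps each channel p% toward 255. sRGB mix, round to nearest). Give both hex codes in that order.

47% shade:
  R: 186 + 0.47×(0−186) = 186 − 87.42 = 98.58 → 99
  G: 126 + 0.47×(0−126) = 126 − 59.22 = 66.78 → 67
  B: 190 + 0.47×(0−190) = 190 − 89.3 = 100.7 → 101
  → #634365
84% tint:
  R: 186 + 0.84×(255−186) = 186 + 57.96 = 243.96 → 244
  G: 126 + 0.84×(255−126) = 126 + 108.36 = 234.36 → 234
  B: 190 + 0.84×(255−190) = 190 + 54.6 = 244.6 → 245
  → #f4eaf5

#634365, #f4eaf5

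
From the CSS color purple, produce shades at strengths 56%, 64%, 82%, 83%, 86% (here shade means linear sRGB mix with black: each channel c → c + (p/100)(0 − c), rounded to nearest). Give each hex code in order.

#380038, #2E002E, #170017, #160016, #120012

CSS purple is rgb(128, 0, 128).
56%: (128 − 71.68 = 56.32→56, 0→0, 128 − 71.68 = 56.32→56) → #380038
64%: (128 − 81.92 = 46.08→46, 0→0, 128 − 81.92 = 46.08→46) → #2E002E
82%: (128 − 104.96 = 23.04→23, 0→0, 128 − 104.96 = 23.04→23) → #170017
83%: (128 − 106.24 = 21.76→22, 0→0, 128 − 106.24 = 21.76→22) → #160016
86%: (128 − 110.08 = 17.92→18, 0→0, 128 − 110.08 = 17.92→18) → #120012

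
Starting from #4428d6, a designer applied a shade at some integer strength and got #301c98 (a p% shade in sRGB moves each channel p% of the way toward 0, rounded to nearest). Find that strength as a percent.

29%

#4428d6 is rgb(68, 40, 214); #301c98 is rgb(48, 28, 152).
On the B channel (widest range): 152 ≈ 214 + (p/100)(0 − 214), so p ≈ 100×(152 − 214)/(0 − 214) = -6200/-214 = 28.97.
p = 29 reproduces all three channels after rounding.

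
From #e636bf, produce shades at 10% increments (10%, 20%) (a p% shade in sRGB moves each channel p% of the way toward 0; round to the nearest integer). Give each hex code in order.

#e636bf is rgb(230, 54, 191).
10%: (230 − 23 = 207→207, 54 − 5.4 = 48.6→49, 191 − 19.1 = 171.9→172) → #cf31ac
20%: (230 − 46 = 184→184, 54 − 10.8 = 43.2→43, 191 − 38.2 = 152.8→153) → #b82b99

#cf31ac, #b82b99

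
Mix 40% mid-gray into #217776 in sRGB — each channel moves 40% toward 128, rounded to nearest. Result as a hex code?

#477b7a

#217776 is rgb(33, 119, 118).
Per channel, c → c + 0.4(128 − c):
  R: 33 + 0.4×(128−33) = 33 + 38 = 71 → 71
  G: 119 + 0.4×(128−119) = 119 + 3.6 = 122.6 → 123
  B: 118 + 0.4×(128−118) = 118 + 4 = 122 → 122
rgb(71, 123, 122) = #477b7a.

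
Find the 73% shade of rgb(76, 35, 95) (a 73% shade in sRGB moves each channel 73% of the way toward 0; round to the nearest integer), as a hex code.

Per channel, c → c + 0.73(0 − c):
  R: 76 − 55.48 = 20.52 → 21
  G: 35 − 25.55 = 9.45 → 9
  B: 95 + 0.73×(0−95) = 95 − 69.35 = 25.65 → 26
rgb(21, 9, 26) = #15091a.

#15091a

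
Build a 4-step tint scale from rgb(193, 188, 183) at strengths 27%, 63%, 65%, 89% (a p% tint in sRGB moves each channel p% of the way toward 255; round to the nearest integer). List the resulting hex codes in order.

#D2CECA, #E8E6E4, #E9E8E6, #F8F8F7

27%: (193 + 16.74 = 209.74→210, 188 + 18.09 = 206.09→206, 183 + 19.44 = 202.44→202) → #D2CECA
63%: (193 + 39.06 = 232.06→232, 188 + 42.21 = 230.21→230, 183 + 45.36 = 228.36→228) → #E8E6E4
65%: (193 + 40.3 = 233.3→233, 188 + 43.55 = 231.55→232, 183 + 46.8 = 229.8→230) → #E9E8E6
89%: (193 + 55.18 = 248.18→248, 188 + 59.63 = 247.63→248, 183 + 64.08 = 247.08→247) → #F8F8F7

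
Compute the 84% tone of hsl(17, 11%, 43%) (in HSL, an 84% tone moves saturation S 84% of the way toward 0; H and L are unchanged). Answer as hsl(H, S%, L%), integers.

S moves 84% from 11 toward 0: 11 − 9.24 = 1.76 → 2.
H and L are unchanged.

hsl(17, 2%, 43%)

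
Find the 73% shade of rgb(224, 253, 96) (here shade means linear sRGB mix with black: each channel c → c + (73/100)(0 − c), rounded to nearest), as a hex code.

A 73% shade moves each channel 73% toward 0:
  R: 224 + 0.73×(0−224) = 224 − 163.52 = 60.48 → 60
  G: 253 + 0.73×(0−253) = 253 − 184.69 = 68.31 → 68
  B: 96 − 70.08 = 25.92 → 26
rgb(60, 68, 26) = #3C441A.

#3C441A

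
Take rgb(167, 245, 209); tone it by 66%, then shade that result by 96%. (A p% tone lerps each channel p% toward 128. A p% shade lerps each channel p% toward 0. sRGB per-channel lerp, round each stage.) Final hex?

Per channel, c → c + 0.66(128 − c):
  R: 167 + 0.66×(128−167) = 167 − 25.74 = 141.26 → 141
  G: 245 + 0.66×(128−245) = 245 − 77.22 = 167.78 → 168
  B: 209 − 53.46 = 155.54 → 156
After the tone: rgb(141, 168, 156) = #8DA89C.
A 96% shade moves each channel 96% toward 0:
  R: 141 + 0.96×(0−141) = 141 − 135.36 = 5.64 → 6
  G: 168 − 161.28 = 6.72 → 7
  B: 156 + 0.96×(0−156) = 156 − 149.76 = 6.24 → 6
rgb(6, 7, 6) = #060706.

#060706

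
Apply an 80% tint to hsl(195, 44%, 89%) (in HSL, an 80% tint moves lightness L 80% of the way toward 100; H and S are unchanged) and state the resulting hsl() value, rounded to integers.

hsl(195, 44%, 98%)

L moves 80% from 89 toward 100: 89 + 8.8 = 97.8 → 98.
H and S are unchanged.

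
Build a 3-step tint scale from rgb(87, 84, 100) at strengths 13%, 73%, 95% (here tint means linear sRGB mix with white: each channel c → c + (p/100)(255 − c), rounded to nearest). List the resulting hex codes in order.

#6d6a78, #d2d1d5, #f7f6f7

13%: (87 + 21.84 = 108.84→109, 84 + 22.23 = 106.23→106, 100 + 20.15 = 120.15→120) → #6d6a78
73%: (87 + 122.64 = 209.64→210, 84 + 124.83 = 208.83→209, 100 + 113.15 = 213.15→213) → #d2d1d5
95%: (87 + 159.6 = 246.6→247, 84 + 162.45 = 246.45→246, 100 + 147.25 = 247.25→247) → #f7f6f7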